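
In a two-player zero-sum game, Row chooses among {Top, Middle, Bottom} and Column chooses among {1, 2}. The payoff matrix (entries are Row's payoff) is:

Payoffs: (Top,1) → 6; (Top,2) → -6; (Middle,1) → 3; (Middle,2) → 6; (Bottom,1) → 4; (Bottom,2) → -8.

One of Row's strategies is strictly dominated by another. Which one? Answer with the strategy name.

Bottom

Top gives a strictly higher payoff than Bottom against every column: 6 > 4, -6 > -8.
So Bottom is strictly dominated and Row never plays it.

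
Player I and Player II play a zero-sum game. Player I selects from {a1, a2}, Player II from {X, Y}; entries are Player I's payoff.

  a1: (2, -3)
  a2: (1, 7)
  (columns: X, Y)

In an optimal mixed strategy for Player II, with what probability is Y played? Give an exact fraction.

1/11

Row minima: a1 → -3, a2 → 1; maximin = 1.
Column maxima: X → 2, Y → 7; minimax = 2.
1 ≠ 2, so there is no saddle point; optimal play is mixed.
Let Player I play a1 with probability p. Expected payoff against X: 2p + 1(1−p) = p + 1; against Y: (-3)p + 7(1−p) = −10p + 7.
Setting these equal: p + 1 = −10p + 7 ⇒ 11p = 6 ⇒ p = 6/11, and the value is (1)·(6/11) + 1 = 17/11.
For Player II: with q = P(X), equating a1's and a2's payoffs gives 5q − 3 = −6q + 7 ⇒ q = 10/11.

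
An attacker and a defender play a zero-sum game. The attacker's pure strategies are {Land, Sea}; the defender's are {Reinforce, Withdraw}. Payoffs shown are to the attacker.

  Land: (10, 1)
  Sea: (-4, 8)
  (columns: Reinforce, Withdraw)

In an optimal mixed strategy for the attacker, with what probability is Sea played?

Row minima: Land → 1, Sea → -4; maximin = 1.
Column maxima: Reinforce → 10, Withdraw → 8; minimax = 8.
1 ≠ 8, so there is no saddle point; optimal play is mixed.
Let the attacker play Land with probability p. Expected payoff against Reinforce: 10p + (-4)(1−p) = 14p − 4; against Withdraw: 1p + 8(1−p) = −7p + 8.
Setting these equal: 14p − 4 = −7p + 8 ⇒ 21p = 12 ⇒ p = 4/7, and the value is (14)·(4/7) − 4 = 4.
For the defender: with q = P(Reinforce), equating Land's and Sea's payoffs gives 9q + 1 = −12q + 8 ⇒ q = 1/3.

3/7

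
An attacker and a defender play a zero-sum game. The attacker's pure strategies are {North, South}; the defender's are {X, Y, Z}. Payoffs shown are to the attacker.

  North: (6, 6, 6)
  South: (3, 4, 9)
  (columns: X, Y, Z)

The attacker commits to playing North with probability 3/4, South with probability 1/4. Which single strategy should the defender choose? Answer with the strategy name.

X

If the defender plays X, the attacker's expected payoff is (3/4)·6 + (1/4)·3 = 21/4.
If the defender plays Y, the attacker's expected payoff is (3/4)·6 + (1/4)·4 = 11/2.
If the defender plays Z, the attacker's expected payoff is (3/4)·6 + (1/4)·9 = 27/4.
The defender minimizes the attacker's payoff; the smallest is 21/4, so the best response is X.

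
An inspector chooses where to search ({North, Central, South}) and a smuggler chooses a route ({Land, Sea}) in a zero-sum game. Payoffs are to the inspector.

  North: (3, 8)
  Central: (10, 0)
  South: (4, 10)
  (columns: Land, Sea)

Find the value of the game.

25/4

Row minima: North → 3, Central → 0, South → 4; maximin = 4.
Column maxima: Land → 10, Sea → 10; minimax = 10.
4 ≠ 10, so there is no saddle point; optimal play is mixed.
North is strictly dominated by South, so the inspector never plays it.
On the remaining 2×2 (Central, South vs Land, Sea):
Let the inspector play Central with probability p. Expected payoff against Land: 10p + 4(1−p) = 6p + 4; against Sea: 0p + 10(1−p) = −10p + 10.
Setting these equal: 6p + 4 = −10p + 10 ⇒ 16p = 6 ⇒ p = 3/8, and the value is (6)·(3/8) + 4 = 25/4.
For the smuggler: with q = P(Land), equating Central's and South's payoffs gives 10q = −6q + 10 ⇒ q = 5/8.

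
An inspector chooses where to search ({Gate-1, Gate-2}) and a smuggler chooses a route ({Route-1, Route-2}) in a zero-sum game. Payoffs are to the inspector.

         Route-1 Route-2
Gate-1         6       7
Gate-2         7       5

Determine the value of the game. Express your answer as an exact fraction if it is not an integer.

Row minima: Gate-1 → 6, Gate-2 → 5; maximin = 6.
Column maxima: Route-1 → 7, Route-2 → 7; minimax = 7.
6 ≠ 7, so there is no saddle point; optimal play is mixed.
Let the inspector play Gate-1 with probability p. Expected payoff against Route-1: 6p + 7(1−p) = −p + 7; against Route-2: 7p + 5(1−p) = 2p + 5.
Setting these equal: −p + 7 = 2p + 5 ⇒ −3p = -2 ⇒ p = 2/3, and the value is (-1)·(2/3) + 7 = 19/3.
For the smuggler: with q = P(Route-1), equating Gate-1's and Gate-2's payoffs gives −q + 7 = 2q + 5 ⇒ q = 2/3.

19/3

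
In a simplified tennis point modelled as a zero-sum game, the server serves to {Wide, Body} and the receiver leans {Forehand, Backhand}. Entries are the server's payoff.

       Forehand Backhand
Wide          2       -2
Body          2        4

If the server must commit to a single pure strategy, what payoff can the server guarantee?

2

Row minima: Wide → -2, Body → 2.
The best of these is 2.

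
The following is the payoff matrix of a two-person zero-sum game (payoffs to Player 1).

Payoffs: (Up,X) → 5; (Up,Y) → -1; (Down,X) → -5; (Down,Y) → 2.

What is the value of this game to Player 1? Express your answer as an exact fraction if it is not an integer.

5/13

Row minima: Up → -1, Down → -5; maximin = -1.
Column maxima: X → 5, Y → 2; minimax = 2.
-1 ≠ 2, so there is no saddle point; optimal play is mixed.
Let Player 1 play Up with probability p. Expected payoff against X: 5p + (-5)(1−p) = 10p − 5; against Y: (-1)p + 2(1−p) = −3p + 2.
Setting these equal: 10p − 5 = −3p + 2 ⇒ 13p = 7 ⇒ p = 7/13, and the value is (10)·(7/13) − 5 = 5/13.
For Player 2: with q = P(X), equating Up's and Down's payoffs gives 6q − 1 = −7q + 2 ⇒ q = 3/13.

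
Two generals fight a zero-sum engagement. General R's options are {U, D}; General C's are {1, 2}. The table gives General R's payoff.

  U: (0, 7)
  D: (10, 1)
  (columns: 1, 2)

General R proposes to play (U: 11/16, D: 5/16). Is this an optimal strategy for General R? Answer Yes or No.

Against 1 this mix gives (11/16)·0 + (5/16)·10 = 25/8.
Against 2 this mix gives (11/16)·7 + (5/16)·1 = 41/8.
General C will play 1, holding General R to 25/8. Shifting weight toward the row that does better against 1 would raise this floor (the equalizing mix achieves 35/8 against both 1 and 2), so the proposed strategy is not optimal.

No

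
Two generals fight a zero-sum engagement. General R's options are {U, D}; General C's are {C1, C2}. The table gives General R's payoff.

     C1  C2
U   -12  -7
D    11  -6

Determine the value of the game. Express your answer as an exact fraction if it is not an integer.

-6

Row minima: U → -12, D → -6; maximin = -6.
Column maxima: C1 → 11, C2 → -6; minimax = -6.
Since maximin = minimax = -6, there is a saddle point and the value is -6.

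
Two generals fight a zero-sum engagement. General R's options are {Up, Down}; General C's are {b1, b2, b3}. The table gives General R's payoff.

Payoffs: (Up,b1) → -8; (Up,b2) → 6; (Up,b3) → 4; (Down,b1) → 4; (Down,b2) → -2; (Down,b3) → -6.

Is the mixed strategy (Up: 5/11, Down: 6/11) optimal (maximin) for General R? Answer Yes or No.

Yes

Against b1 this mix gives (5/11)·(-8) + (6/11)·4 = -16/11.
Against b2 this mix gives (5/11)·6 + (6/11)·(-2) = 18/11.
Against b3 this mix gives (5/11)·4 + (6/11)·(-6) = -16/11.
All of General C's active replies (b1, b3) yield -16/11, and no column does worse for General R. The mix makes General C indifferent and guarantees -16/11, so it is optimal.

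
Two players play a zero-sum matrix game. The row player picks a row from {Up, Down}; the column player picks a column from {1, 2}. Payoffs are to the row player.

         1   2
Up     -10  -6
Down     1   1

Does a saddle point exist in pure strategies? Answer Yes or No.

Row minima: Up → -10, Down → 1; maximin = 1.
Column maxima: 1 → 1, 2 → 1; minimax = 1.
maximin = minimax = 1, so a saddle point exists.

Yes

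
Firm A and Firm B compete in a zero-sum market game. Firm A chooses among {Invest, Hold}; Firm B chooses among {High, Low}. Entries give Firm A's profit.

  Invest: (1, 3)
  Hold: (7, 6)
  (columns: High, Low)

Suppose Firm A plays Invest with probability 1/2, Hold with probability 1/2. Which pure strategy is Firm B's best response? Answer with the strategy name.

If Firm B plays High, Firm A's expected payoff is (1/2)·1 + (1/2)·7 = 4.
If Firm B plays Low, Firm A's expected payoff is (1/2)·3 + (1/2)·6 = 9/2.
Firm B minimizes Firm A's payoff; the smallest is 4, so the best response is High.

High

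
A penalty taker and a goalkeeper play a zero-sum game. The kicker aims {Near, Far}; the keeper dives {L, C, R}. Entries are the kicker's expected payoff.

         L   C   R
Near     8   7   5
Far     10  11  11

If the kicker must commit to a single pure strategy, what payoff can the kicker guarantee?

Row minima: Near → 5, Far → 10.
The best of these is 10.

10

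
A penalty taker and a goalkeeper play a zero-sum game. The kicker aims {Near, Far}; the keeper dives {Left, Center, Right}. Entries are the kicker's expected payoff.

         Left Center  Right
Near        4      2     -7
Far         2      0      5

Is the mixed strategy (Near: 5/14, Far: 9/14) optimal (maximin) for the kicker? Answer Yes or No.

Yes

Against Left this mix gives (5/14)·4 + (9/14)·2 = 19/7.
Against Center this mix gives (5/14)·2 + (9/14)·0 = 5/7.
Against Right this mix gives (5/14)·(-7) + (9/14)·5 = 5/7.
All of the keeper's active replies (Center, Right) yield 5/7, and no column does worse for the kicker. The mix makes the keeper indifferent and guarantees 5/7, so it is optimal.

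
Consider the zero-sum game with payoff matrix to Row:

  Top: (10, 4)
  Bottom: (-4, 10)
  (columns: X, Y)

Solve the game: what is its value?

Row minima: Top → 4, Bottom → -4; maximin = 4.
Column maxima: X → 10, Y → 10; minimax = 10.
4 ≠ 10, so there is no saddle point; optimal play is mixed.
Let Row play Top with probability p. Expected payoff against X: 10p + (-4)(1−p) = 14p − 4; against Y: 4p + 10(1−p) = −6p + 10.
Setting these equal: 14p − 4 = −6p + 10 ⇒ 20p = 14 ⇒ p = 7/10, and the value is (14)·(7/10) − 4 = 29/5.
For Column: with q = P(X), equating Top's and Bottom's payoffs gives 6q + 4 = −14q + 10 ⇒ q = 3/10.

29/5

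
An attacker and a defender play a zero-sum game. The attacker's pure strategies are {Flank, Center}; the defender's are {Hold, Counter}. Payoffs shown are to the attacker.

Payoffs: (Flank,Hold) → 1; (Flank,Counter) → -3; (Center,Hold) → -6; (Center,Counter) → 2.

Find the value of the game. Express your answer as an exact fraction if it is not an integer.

Row minima: Flank → -3, Center → -6; maximin = -3.
Column maxima: Hold → 1, Counter → 2; minimax = 1.
-3 ≠ 1, so there is no saddle point; optimal play is mixed.
Let the attacker play Flank with probability p. Expected payoff against Hold: 1p + (-6)(1−p) = 7p − 6; against Counter: (-3)p + 2(1−p) = −5p + 2.
Setting these equal: 7p − 6 = −5p + 2 ⇒ 12p = 8 ⇒ p = 2/3, and the value is (7)·(2/3) − 6 = -4/3.
For the defender: with q = P(Hold), equating Flank's and Center's payoffs gives 4q − 3 = −8q + 2 ⇒ q = 5/12.

-4/3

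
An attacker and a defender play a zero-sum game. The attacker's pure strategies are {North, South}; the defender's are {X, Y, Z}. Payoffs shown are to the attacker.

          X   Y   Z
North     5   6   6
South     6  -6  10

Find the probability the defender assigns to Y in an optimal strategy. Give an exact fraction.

1/13

Row minima: North → 5, South → -6; maximin = 5.
Column maxima: X → 6, Y → 6, Z → 10; minimax = 6.
5 ≠ 6, so there is no saddle point; optimal play is mixed.
Z is strictly dominated by X (it gives the attacker strictly more in every row), so the defender never plays it.
On the remaining 2×2 (North, South vs X, Y):
Let the attacker play North with probability p. Expected payoff against X: 5p + 6(1−p) = −p + 6; against Y: 6p + (-6)(1−p) = 12p − 6.
Setting these equal: −p + 6 = 12p − 6 ⇒ −13p = -12 ⇒ p = 12/13, and the value is (-1)·(12/13) + 6 = 66/13.
For the defender: with q = P(X), equating North's and South's payoffs gives −q + 6 = 12q − 6 ⇒ q = 12/13.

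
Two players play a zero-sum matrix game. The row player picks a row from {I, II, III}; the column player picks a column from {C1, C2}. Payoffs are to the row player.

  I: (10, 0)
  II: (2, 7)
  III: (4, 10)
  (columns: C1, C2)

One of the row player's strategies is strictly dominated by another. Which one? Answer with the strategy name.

II

III gives a strictly higher payoff than II against every column: 4 > 2, 10 > 7.
So II is strictly dominated and the row player never plays it.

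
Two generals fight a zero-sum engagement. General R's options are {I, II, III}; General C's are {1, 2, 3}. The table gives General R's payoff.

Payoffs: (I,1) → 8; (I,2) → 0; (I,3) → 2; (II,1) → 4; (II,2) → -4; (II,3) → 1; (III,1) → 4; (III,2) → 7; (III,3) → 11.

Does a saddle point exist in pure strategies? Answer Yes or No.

No

Row minima: I → 0, II → -4, III → 4; maximin = 4.
Column maxima: 1 → 8, 2 → 7, 3 → 11; minimax = 7.
4 ≠ 7, so no pure-strategy equilibrium exists.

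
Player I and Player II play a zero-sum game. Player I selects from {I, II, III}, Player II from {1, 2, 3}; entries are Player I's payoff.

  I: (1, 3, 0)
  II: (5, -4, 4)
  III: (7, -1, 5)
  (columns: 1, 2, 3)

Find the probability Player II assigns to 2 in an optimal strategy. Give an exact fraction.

5/9

Row minima: I → 0, II → -4, III → -1; maximin = 0.
Column maxima: 1 → 7, 2 → 3, 3 → 5; minimax = 3.
0 ≠ 3, so there is no saddle point; optimal play is mixed.
II is strictly dominated by III, so Player I never plays it.
1 is strictly dominated by 3 (it gives Player I strictly more in every row), so Player II never plays it.
On the remaining 2×2 (I, III vs 2, 3):
Let Player I play I with probability p. Expected payoff against 2: 3p + (-1)(1−p) = 4p − 1; against 3: 0p + 5(1−p) = −5p + 5.
Setting these equal: 4p − 1 = −5p + 5 ⇒ 9p = 6 ⇒ p = 2/3, and the value is (4)·(2/3) − 1 = 5/3.
For Player II: with q = P(2), equating I's and III's payoffs gives 3q = −6q + 5 ⇒ q = 5/9.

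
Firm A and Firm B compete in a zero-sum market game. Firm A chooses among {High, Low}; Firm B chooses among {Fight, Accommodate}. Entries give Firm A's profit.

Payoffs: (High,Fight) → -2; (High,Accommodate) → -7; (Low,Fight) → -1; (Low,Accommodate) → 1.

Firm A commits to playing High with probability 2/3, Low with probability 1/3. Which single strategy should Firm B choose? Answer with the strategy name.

Accommodate

If Firm B plays Fight, Firm A's expected payoff is (2/3)·(-2) + (1/3)·(-1) = -5/3.
If Firm B plays Accommodate, Firm A's expected payoff is (2/3)·(-7) + (1/3)·1 = -13/3.
Firm B minimizes Firm A's payoff; the smallest is -13/3, so the best response is Accommodate.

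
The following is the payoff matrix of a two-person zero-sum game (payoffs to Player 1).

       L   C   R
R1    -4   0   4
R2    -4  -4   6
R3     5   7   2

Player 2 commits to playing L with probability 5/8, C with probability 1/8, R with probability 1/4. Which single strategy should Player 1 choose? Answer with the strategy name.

R3

Expected payoff of R1: (5/8)·(-4) + (1/8)·0 + (1/4)·4 = -3/2.
Expected payoff of R2: (5/8)·(-4) + (1/8)·(-4) + (1/4)·6 = -3/2.
Expected payoff of R3: (5/8)·5 + (1/8)·7 + (1/4)·2 = 9/2.
The largest is 9/2, so Player 1's best response is R3.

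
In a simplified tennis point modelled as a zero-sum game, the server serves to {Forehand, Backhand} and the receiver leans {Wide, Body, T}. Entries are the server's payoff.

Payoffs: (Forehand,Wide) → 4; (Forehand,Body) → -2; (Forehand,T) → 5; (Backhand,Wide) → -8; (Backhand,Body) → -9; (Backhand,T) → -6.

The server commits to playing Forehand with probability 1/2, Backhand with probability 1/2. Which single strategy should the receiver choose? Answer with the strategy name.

If the receiver plays Wide, the server's expected payoff is (1/2)·4 + (1/2)·(-8) = -2.
If the receiver plays Body, the server's expected payoff is (1/2)·(-2) + (1/2)·(-9) = -11/2.
If the receiver plays T, the server's expected payoff is (1/2)·5 + (1/2)·(-6) = -1/2.
The receiver minimizes the server's payoff; the smallest is -11/2, so the best response is Body.

Body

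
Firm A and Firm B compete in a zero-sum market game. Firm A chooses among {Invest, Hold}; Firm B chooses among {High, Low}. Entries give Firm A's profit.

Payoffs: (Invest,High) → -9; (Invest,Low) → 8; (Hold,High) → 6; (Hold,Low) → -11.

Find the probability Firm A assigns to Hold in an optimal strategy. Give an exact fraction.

1/2

Row minima: Invest → -9, Hold → -11; maximin = -9.
Column maxima: High → 6, Low → 8; minimax = 6.
-9 ≠ 6, so there is no saddle point; optimal play is mixed.
Let Firm A play Invest with probability p. Expected payoff against High: (-9)p + 6(1−p) = −15p + 6; against Low: 8p + (-11)(1−p) = 19p − 11.
Setting these equal: −15p + 6 = 19p − 11 ⇒ −34p = -17 ⇒ p = 1/2, and the value is (-15)·(1/2) + 6 = -3/2.
For Firm B: with q = P(High), equating Invest's and Hold's payoffs gives −17q + 8 = 17q − 11 ⇒ q = 19/34.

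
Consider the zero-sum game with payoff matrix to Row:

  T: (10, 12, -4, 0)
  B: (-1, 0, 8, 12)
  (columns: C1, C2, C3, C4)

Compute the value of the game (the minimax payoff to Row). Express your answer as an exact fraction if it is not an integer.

Row minima: T → -4, B → -1; maximin = -1.
Column maxima: C1 → 10, C2 → 12, C3 → 8, C4 → 12; minimax = 8.
-1 ≠ 8, so there is no saddle point; optimal play is mixed.
C2 is strictly dominated by C1 (it gives Row strictly more in every row), so Column never plays it.
C4 is strictly dominated by C3 (it gives Row strictly more in every row), so Column never plays it.
On the remaining 2×2 (T, B vs C1, C3):
Let Row play T with probability p. Expected payoff against C1: 10p + (-1)(1−p) = 11p − 1; against C3: (-4)p + 8(1−p) = −12p + 8.
Setting these equal: 11p − 1 = −12p + 8 ⇒ 23p = 9 ⇒ p = 9/23, and the value is (11)·(9/23) − 1 = 76/23.
For Column: with q = P(C1), equating T's and B's payoffs gives 14q − 4 = −9q + 8 ⇒ q = 12/23.

76/23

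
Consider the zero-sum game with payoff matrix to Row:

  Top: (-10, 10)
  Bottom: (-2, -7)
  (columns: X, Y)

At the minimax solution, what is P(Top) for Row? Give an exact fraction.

1/5

Row minima: Top → -10, Bottom → -7; maximin = -7.
Column maxima: X → -2, Y → 10; minimax = -2.
-7 ≠ -2, so there is no saddle point; optimal play is mixed.
Let Row play Top with probability p. Expected payoff against X: (-10)p + (-2)(1−p) = −8p − 2; against Y: 10p + (-7)(1−p) = 17p − 7.
Setting these equal: −8p − 2 = 17p − 7 ⇒ −25p = -5 ⇒ p = 1/5, and the value is (-8)·(1/5) − 2 = -18/5.
For Column: with q = P(X), equating Top's and Bottom's payoffs gives −20q + 10 = 5q − 7 ⇒ q = 17/25.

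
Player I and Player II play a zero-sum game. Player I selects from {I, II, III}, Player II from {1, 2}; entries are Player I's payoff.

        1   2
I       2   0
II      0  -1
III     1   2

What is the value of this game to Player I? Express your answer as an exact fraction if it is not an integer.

4/3

Row minima: I → 0, II → -1, III → 1; maximin = 1.
Column maxima: 1 → 2, 2 → 2; minimax = 2.
1 ≠ 2, so there is no saddle point; optimal play is mixed.
II is strictly dominated by I, so Player I never plays it.
On the remaining 2×2 (I, III vs 1, 2):
Let Player I play I with probability p. Expected payoff against 1: 2p + 1(1−p) = p + 1; against 2: 0p + 2(1−p) = −2p + 2.
Setting these equal: p + 1 = −2p + 2 ⇒ 3p = 1 ⇒ p = 1/3, and the value is (1)·(1/3) + 1 = 4/3.
For Player II: with q = P(1), equating I's and III's payoffs gives 2q = −q + 2 ⇒ q = 2/3.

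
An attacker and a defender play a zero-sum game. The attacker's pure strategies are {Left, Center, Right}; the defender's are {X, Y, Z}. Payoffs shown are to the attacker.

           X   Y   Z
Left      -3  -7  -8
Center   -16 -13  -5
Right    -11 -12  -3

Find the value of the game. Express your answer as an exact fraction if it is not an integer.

Row minima: Left → -8, Center → -16, Right → -12; maximin = -8.
Column maxima: X → -3, Y → -7, Z → -3; minimax = -7.
-8 ≠ -7, so there is no saddle point; optimal play is mixed.
Center is strictly dominated by Right, so the attacker never plays it.
With Center eliminated, X is strictly dominated by Y (it gives the attacker strictly more in every remaining row), so the defender never plays it.
On the remaining 2×2 (Left, Right vs Y, Z):
Let the attacker play Left with probability p. Expected payoff against Y: (-7)p + (-12)(1−p) = 5p − 12; against Z: (-8)p + (-3)(1−p) = −5p − 3.
Setting these equal: 5p − 12 = −5p − 3 ⇒ 10p = 9 ⇒ p = 9/10, and the value is (5)·(9/10) − 12 = -15/2.
For the defender: with q = P(Y), equating Left's and Right's payoffs gives q − 8 = −9q − 3 ⇒ q = 1/2.

-15/2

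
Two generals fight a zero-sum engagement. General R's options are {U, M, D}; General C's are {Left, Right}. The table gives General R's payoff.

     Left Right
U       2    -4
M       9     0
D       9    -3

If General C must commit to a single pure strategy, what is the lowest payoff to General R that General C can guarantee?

Column maxima: Left → 9, Right → 0.
The smallest of these is 0.

0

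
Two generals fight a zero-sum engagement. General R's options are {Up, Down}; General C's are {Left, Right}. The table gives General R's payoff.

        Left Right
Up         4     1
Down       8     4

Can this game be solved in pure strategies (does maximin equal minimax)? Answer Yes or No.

Row minima: Up → 1, Down → 4; maximin = 4.
Column maxima: Left → 8, Right → 4; minimax = 4.
maximin = minimax = 4, so a saddle point exists.

Yes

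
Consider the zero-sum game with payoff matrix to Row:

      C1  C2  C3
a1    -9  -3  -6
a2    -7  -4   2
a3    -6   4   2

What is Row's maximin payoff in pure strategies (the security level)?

-6

Row minima: a1 → -9, a2 → -7, a3 → -6.
The best of these is -6.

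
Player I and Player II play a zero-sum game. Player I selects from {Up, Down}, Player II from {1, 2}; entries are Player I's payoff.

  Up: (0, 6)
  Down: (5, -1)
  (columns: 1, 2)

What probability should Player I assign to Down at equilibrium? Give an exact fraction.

Row minima: Up → 0, Down → -1; maximin = 0.
Column maxima: 1 → 5, 2 → 6; minimax = 5.
0 ≠ 5, so there is no saddle point; optimal play is mixed.
Let Player I play Up with probability p. Expected payoff against 1: 0p + 5(1−p) = −5p + 5; against 2: 6p + (-1)(1−p) = 7p − 1.
Setting these equal: −5p + 5 = 7p − 1 ⇒ −12p = -6 ⇒ p = 1/2, and the value is (-5)·(1/2) + 5 = 5/2.
For Player II: with q = P(1), equating Up's and Down's payoffs gives −6q + 6 = 6q − 1 ⇒ q = 7/12.

1/2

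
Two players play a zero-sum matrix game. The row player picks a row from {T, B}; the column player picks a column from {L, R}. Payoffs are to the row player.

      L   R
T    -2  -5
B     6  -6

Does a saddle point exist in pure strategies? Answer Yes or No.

Row minima: T → -5, B → -6; maximin = -5.
Column maxima: L → 6, R → -5; minimax = -5.
maximin = minimax = -5, so a saddle point exists.

Yes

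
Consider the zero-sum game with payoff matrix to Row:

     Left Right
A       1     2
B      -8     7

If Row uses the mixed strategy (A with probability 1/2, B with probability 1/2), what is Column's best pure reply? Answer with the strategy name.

Left

If Column plays Left, Row's expected payoff is (1/2)·1 + (1/2)·(-8) = -7/2.
If Column plays Right, Row's expected payoff is (1/2)·2 + (1/2)·7 = 9/2.
Column minimizes Row's payoff; the smallest is -7/2, so the best response is Left.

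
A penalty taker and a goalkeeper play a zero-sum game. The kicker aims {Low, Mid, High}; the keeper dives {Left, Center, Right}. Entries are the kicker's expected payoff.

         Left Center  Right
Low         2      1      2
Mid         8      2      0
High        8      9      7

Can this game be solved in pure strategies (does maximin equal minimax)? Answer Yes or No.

Yes

Row minima: Low → 1, Mid → 0, High → 7; maximin = 7.
Column maxima: Left → 8, Center → 9, Right → 7; minimax = 7.
maximin = minimax = 7, so a saddle point exists.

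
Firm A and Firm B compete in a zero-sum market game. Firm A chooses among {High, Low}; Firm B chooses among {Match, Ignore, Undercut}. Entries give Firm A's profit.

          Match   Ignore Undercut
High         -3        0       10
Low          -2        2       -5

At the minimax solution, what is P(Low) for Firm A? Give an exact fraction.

13/16

Row minima: High → -3, Low → -5; maximin = -3.
Column maxima: Match → -2, Ignore → 2, Undercut → 10; minimax = -2.
-3 ≠ -2, so there is no saddle point; optimal play is mixed.
Ignore is strictly dominated by Match (it gives Firm A strictly more in every row), so Firm B never plays it.
On the remaining 2×2 (High, Low vs Match, Undercut):
Let Firm A play High with probability p. Expected payoff against Match: (-3)p + (-2)(1−p) = −p − 2; against Undercut: 10p + (-5)(1−p) = 15p − 5.
Setting these equal: −p − 2 = 15p − 5 ⇒ −16p = -3 ⇒ p = 3/16, and the value is (-1)·(3/16) − 2 = -35/16.
For Firm B: with q = P(Match), equating High's and Low's payoffs gives −13q + 10 = 3q − 5 ⇒ q = 15/16.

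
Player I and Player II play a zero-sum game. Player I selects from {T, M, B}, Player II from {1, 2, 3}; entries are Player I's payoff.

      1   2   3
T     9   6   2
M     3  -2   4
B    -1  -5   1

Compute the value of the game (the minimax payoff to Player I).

14/5

Row minima: T → 2, M → -2, B → -5; maximin = 2.
Column maxima: 1 → 9, 2 → 6, 3 → 4; minimax = 4.
2 ≠ 4, so there is no saddle point; optimal play is mixed.
B is strictly dominated by T, so Player I never plays it.
1 is strictly dominated by 2 (it gives Player I strictly more in every row), so Player II never plays it.
On the remaining 2×2 (T, M vs 2, 3):
Let Player I play T with probability p. Expected payoff against 2: 6p + (-2)(1−p) = 8p − 2; against 3: 2p + 4(1−p) = −2p + 4.
Setting these equal: 8p − 2 = −2p + 4 ⇒ 10p = 6 ⇒ p = 3/5, and the value is (8)·(3/5) − 2 = 14/5.
For Player II: with q = P(2), equating T's and M's payoffs gives 4q + 2 = −6q + 4 ⇒ q = 1/5.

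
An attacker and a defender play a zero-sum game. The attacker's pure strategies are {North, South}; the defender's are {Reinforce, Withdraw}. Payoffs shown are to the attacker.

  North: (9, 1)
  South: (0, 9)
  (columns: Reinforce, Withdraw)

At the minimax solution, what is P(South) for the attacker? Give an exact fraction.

8/17

Row minima: North → 1, South → 0; maximin = 1.
Column maxima: Reinforce → 9, Withdraw → 9; minimax = 9.
1 ≠ 9, so there is no saddle point; optimal play is mixed.
Let the attacker play North with probability p. Expected payoff against Reinforce: 9p + 0(1−p) = 9p; against Withdraw: 1p + 9(1−p) = −8p + 9.
Setting these equal: 9p = −8p + 9 ⇒ 17p = 9 ⇒ p = 9/17, and the value is (9)·(9/17) = 81/17.
For the defender: with q = P(Reinforce), equating North's and South's payoffs gives 8q + 1 = −9q + 9 ⇒ q = 8/17.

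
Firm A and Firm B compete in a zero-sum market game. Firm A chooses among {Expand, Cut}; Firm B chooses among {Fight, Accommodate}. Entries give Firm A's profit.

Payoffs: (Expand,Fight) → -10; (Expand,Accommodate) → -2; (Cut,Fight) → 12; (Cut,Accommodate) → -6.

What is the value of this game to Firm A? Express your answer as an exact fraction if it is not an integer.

Row minima: Expand → -10, Cut → -6; maximin = -6.
Column maxima: Fight → 12, Accommodate → -2; minimax = -2.
-6 ≠ -2, so there is no saddle point; optimal play is mixed.
Let Firm A play Expand with probability p. Expected payoff against Fight: (-10)p + 12(1−p) = −22p + 12; against Accommodate: (-2)p + (-6)(1−p) = 4p − 6.
Setting these equal: −22p + 12 = 4p − 6 ⇒ −26p = -18 ⇒ p = 9/13, and the value is (-22)·(9/13) + 12 = -42/13.
For Firm B: with q = P(Fight), equating Expand's and Cut's payoffs gives −8q − 2 = 18q − 6 ⇒ q = 2/13.

-42/13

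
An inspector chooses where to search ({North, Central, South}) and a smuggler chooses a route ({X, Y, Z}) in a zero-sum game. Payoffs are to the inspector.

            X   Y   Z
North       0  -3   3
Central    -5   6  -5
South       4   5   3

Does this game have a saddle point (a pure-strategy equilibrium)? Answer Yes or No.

Row minima: North → -3, Central → -5, South → 3; maximin = 3.
Column maxima: X → 4, Y → 6, Z → 3; minimax = 3.
maximin = minimax = 3, so a saddle point exists.

Yes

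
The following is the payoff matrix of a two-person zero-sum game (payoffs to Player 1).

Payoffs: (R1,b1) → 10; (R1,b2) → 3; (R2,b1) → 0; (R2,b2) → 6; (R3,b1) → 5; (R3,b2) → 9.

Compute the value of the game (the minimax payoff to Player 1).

Row minima: R1 → 3, R2 → 0, R3 → 5; maximin = 5.
Column maxima: b1 → 10, b2 → 9; minimax = 9.
5 ≠ 9, so there is no saddle point; optimal play is mixed.
R2 is strictly dominated by R3, so Player 1 never plays it.
On the remaining 2×2 (R1, R3 vs b1, b2):
Let Player 1 play R1 with probability p. Expected payoff against b1: 10p + 5(1−p) = 5p + 5; against b2: 3p + 9(1−p) = −6p + 9.
Setting these equal: 5p + 5 = −6p + 9 ⇒ 11p = 4 ⇒ p = 4/11, and the value is (5)·(4/11) + 5 = 75/11.
For Player 2: with q = P(b1), equating R1's and R3's payoffs gives 7q + 3 = −4q + 9 ⇒ q = 6/11.

75/11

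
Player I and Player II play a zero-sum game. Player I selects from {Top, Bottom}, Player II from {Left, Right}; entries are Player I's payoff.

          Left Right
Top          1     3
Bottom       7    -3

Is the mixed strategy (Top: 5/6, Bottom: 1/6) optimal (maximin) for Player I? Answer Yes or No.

Yes

Against Left this mix gives (5/6)·1 + (1/6)·7 = 2.
Against Right this mix gives (5/6)·3 + (1/6)·(-3) = 2.
All of Player II's active replies (Left, Right) yield 2, and no column does worse for Player I. The mix makes Player II indifferent and guarantees 2, so it is optimal.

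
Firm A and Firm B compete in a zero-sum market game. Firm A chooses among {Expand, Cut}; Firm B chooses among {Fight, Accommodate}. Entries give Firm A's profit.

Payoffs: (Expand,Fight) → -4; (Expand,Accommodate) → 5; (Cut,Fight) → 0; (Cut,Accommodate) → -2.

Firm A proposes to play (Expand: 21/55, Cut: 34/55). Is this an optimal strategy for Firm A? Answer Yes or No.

Against Fight this mix gives (21/55)·(-4) + (34/55)·0 = -84/55.
Against Accommodate this mix gives (21/55)·5 + (34/55)·(-2) = 37/55.
Firm B will play Fight, holding Firm A to -84/55. Shifting weight toward the row that does better against Fight would raise this floor (the equalizing mix achieves -8/11 against both Fight and Accommodate), so the proposed strategy is not optimal.

No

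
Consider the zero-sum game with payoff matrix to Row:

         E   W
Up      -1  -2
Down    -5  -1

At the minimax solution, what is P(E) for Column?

1/5

Row minima: Up → -2, Down → -5; maximin = -2.
Column maxima: E → -1, W → -1; minimax = -1.
-2 ≠ -1, so there is no saddle point; optimal play is mixed.
Let Row play Up with probability p. Expected payoff against E: (-1)p + (-5)(1−p) = 4p − 5; against W: (-2)p + (-1)(1−p) = −p − 1.
Setting these equal: 4p − 5 = −p − 1 ⇒ 5p = 4 ⇒ p = 4/5, and the value is (4)·(4/5) − 5 = -9/5.
For Column: with q = P(E), equating Up's and Down's payoffs gives q − 2 = −4q − 1 ⇒ q = 1/5.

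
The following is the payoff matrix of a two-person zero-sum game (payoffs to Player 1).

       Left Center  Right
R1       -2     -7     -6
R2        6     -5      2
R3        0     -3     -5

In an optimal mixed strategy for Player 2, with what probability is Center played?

7/9

Row minima: R1 → -7, R2 → -5, R3 → -5; maximin = -5.
Column maxima: Left → 6, Center → -3, Right → 2; minimax = -3.
-5 ≠ -3, so there is no saddle point; optimal play is mixed.
R1 is strictly dominated by R2, so Player 1 never plays it.
Left is strictly dominated by Center (it gives Player 1 strictly more in every row), so Player 2 never plays it.
On the remaining 2×2 (R2, R3 vs Center, Right):
Let Player 1 play R2 with probability p. Expected payoff against Center: (-5)p + (-3)(1−p) = −2p − 3; against Right: 2p + (-5)(1−p) = 7p − 5.
Setting these equal: −2p − 3 = 7p − 5 ⇒ −9p = -2 ⇒ p = 2/9, and the value is (-2)·(2/9) − 3 = -31/9.
For Player 2: with q = P(Center), equating R2's and R3's payoffs gives −7q + 2 = 2q − 5 ⇒ q = 7/9.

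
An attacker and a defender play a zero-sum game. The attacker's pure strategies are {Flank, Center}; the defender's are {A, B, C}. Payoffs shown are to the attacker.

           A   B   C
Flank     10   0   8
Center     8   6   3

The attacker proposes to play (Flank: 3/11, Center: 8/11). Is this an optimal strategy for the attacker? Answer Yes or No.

Yes

Against A this mix gives (3/11)·10 + (8/11)·8 = 94/11.
Against B this mix gives (3/11)·0 + (8/11)·6 = 48/11.
Against C this mix gives (3/11)·8 + (8/11)·3 = 48/11.
All of the defender's active replies (B, C) yield 48/11, and no column does worse for the attacker. The mix makes the defender indifferent and guarantees 48/11, so it is optimal.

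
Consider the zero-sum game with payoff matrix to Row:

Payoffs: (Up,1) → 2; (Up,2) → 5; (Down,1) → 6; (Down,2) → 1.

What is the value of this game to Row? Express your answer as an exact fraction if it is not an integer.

Row minima: Up → 2, Down → 1; maximin = 2.
Column maxima: 1 → 6, 2 → 5; minimax = 5.
2 ≠ 5, so there is no saddle point; optimal play is mixed.
Let Row play Up with probability p. Expected payoff against 1: 2p + 6(1−p) = −4p + 6; against 2: 5p + 1(1−p) = 4p + 1.
Setting these equal: −4p + 6 = 4p + 1 ⇒ −8p = -5 ⇒ p = 5/8, and the value is (-4)·(5/8) + 6 = 7/2.
For Column: with q = P(1), equating Up's and Down's payoffs gives −3q + 5 = 5q + 1 ⇒ q = 1/2.

7/2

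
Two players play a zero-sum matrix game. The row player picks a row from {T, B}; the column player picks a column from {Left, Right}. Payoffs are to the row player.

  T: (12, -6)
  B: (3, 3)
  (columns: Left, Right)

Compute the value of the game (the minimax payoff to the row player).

Row minima: T → -6, B → 3; maximin = 3.
Column maxima: Left → 12, Right → 3; minimax = 3.
Since maximin = minimax = 3, there is a saddle point and the value is 3.

3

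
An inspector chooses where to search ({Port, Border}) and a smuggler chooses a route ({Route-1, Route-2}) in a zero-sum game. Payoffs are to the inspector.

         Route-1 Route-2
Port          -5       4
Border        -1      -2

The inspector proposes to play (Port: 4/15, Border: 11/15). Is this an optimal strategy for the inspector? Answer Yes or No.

No

Against Route-1 this mix gives (4/15)·(-5) + (11/15)·(-1) = -31/15.
Against Route-2 this mix gives (4/15)·4 + (11/15)·(-2) = -2/5.
The smuggler will play Route-1, holding the inspector to -31/15. Shifting weight toward the row that does better against Route-1 would raise this floor (the equalizing mix achieves -7/5 against both Route-1 and Route-2), so the proposed strategy is not optimal.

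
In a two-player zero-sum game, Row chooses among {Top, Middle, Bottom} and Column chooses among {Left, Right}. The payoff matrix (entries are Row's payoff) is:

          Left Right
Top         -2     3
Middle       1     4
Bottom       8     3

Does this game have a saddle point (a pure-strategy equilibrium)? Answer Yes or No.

Row minima: Top → -2, Middle → 1, Bottom → 3; maximin = 3.
Column maxima: Left → 8, Right → 4; minimax = 4.
3 ≠ 4, so no pure-strategy equilibrium exists.

No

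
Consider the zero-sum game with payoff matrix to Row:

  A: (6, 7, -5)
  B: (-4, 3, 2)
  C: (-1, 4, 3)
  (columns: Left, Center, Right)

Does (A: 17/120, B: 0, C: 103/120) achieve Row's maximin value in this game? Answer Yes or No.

Against Left this mix gives (17/120)·6 + (103/120)·(-1) = -1/120.
Against Center this mix gives (17/120)·7 + (103/120)·4 = 177/40.
Against Right this mix gives (17/120)·(-5) + (103/120)·3 = 28/15.
Column will play Left, holding Row to -1/120. Shifting weight toward the row that does better against Left would raise this floor (the equalizing mix achieves 13/15 against both Left and Right), so the proposed strategy is not optimal.

No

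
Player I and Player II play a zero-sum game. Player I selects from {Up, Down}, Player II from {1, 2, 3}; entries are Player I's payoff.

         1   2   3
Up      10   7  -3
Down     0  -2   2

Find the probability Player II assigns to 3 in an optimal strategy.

9/14

Row minima: Up → -3, Down → -2; maximin = -2.
Column maxima: 1 → 10, 2 → 7, 3 → 2; minimax = 2.
-2 ≠ 2, so there is no saddle point; optimal play is mixed.
1 is strictly dominated by 2 (it gives Player I strictly more in every row), so Player II never plays it.
On the remaining 2×2 (Up, Down vs 2, 3):
Let Player I play Up with probability p. Expected payoff against 2: 7p + (-2)(1−p) = 9p − 2; against 3: (-3)p + 2(1−p) = −5p + 2.
Setting these equal: 9p − 2 = −5p + 2 ⇒ 14p = 4 ⇒ p = 2/7, and the value is (9)·(2/7) − 2 = 4/7.
For Player II: with q = P(2), equating Up's and Down's payoffs gives 10q − 3 = −4q + 2 ⇒ q = 5/14.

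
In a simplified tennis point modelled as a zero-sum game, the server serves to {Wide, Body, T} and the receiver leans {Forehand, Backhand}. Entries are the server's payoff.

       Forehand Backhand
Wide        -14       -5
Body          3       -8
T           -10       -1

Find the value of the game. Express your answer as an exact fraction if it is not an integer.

Row minima: Wide → -14, Body → -8, T → -10; maximin = -8.
Column maxima: Forehand → 3, Backhand → -1; minimax = -1.
-8 ≠ -1, so there is no saddle point; optimal play is mixed.
Wide is strictly dominated by T, so the server never plays it.
On the remaining 2×2 (Body, T vs Forehand, Backhand):
Let the server play Body with probability p. Expected payoff against Forehand: 3p + (-10)(1−p) = 13p − 10; against Backhand: (-8)p + (-1)(1−p) = −7p − 1.
Setting these equal: 13p − 10 = −7p − 1 ⇒ 20p = 9 ⇒ p = 9/20, and the value is (13)·(9/20) − 10 = -83/20.
For the receiver: with q = P(Forehand), equating Body's and T's payoffs gives 11q − 8 = −9q − 1 ⇒ q = 7/20.

-83/20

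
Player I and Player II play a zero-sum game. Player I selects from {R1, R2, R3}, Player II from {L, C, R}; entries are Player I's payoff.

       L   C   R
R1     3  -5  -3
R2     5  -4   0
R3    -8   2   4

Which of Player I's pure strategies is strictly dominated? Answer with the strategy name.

R2 gives a strictly higher payoff than R1 against every column: 5 > 3, -4 > -5, 0 > -3.
So R1 is strictly dominated and Player I never plays it.

R1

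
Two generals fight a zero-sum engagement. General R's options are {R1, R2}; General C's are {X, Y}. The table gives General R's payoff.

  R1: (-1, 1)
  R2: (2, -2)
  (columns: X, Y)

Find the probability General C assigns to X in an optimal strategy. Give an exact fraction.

Row minima: R1 → -1, R2 → -2; maximin = -1.
Column maxima: X → 2, Y → 1; minimax = 1.
-1 ≠ 1, so there is no saddle point; optimal play is mixed.
Let General R play R1 with probability p. Expected payoff against X: (-1)p + 2(1−p) = −3p + 2; against Y: 1p + (-2)(1−p) = 3p − 2.
Setting these equal: −3p + 2 = 3p − 2 ⇒ −6p = -4 ⇒ p = 2/3, and the value is (-3)·(2/3) + 2 = 0.
For General C: with q = P(X), equating R1's and R2's payoffs gives −2q + 1 = 4q − 2 ⇒ q = 1/2.

1/2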